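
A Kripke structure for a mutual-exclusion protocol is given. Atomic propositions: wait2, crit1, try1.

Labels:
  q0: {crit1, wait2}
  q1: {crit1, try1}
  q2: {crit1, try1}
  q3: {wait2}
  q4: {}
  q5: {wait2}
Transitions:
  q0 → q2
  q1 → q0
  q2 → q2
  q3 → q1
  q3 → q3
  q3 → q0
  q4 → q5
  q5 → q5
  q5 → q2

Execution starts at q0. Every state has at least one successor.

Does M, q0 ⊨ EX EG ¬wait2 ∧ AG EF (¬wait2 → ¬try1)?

Does not hold

States satisfying EG ¬wait2: {q2}.
States satisfying EX EG ¬wait2: {q0, q2, q5}.
States satisfying EF (¬wait2 → ¬try1): {q0, q1, q3, q4, q5}.
States satisfying AG EF (¬wait2 → ¬try1): ∅.
States satisfying EX EG ¬wait2 ∧ AG EF (¬wait2 → ¬try1): ∅.
q0 ∉ Sat(EX EG ¬wait2 ∧ AG EF (¬wait2 → ¬try1)).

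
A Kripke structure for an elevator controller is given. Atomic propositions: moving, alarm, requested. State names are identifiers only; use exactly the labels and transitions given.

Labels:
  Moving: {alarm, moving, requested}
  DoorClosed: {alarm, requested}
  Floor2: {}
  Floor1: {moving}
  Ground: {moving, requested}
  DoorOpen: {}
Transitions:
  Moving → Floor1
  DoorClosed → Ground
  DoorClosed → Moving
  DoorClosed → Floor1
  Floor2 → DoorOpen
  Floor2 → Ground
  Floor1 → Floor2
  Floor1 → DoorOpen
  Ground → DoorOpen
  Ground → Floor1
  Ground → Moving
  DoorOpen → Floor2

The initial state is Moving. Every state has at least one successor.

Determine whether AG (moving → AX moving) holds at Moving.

States satisfying moving → AX moving: {Moving, DoorClosed, Floor2, DoorOpen}.
States satisfying AG (moving → AX moving): ∅.
Floor1 is reachable from Moving and violates moving → AX moving, so AG fails at Moving.
Moving ∉ Sat(AG (moving → AX moving)).

Does not hold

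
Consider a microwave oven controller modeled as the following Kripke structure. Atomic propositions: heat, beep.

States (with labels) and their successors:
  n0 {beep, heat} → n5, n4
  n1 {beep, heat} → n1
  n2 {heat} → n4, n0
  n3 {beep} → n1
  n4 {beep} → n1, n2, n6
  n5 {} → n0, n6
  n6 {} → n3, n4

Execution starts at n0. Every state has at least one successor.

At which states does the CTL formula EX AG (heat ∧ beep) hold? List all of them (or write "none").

States satisfying AG (heat ∧ beep): {n1}.
States satisfying EX AG (heat ∧ beep): {n1, n3, n4}.

{n1, n3, n4}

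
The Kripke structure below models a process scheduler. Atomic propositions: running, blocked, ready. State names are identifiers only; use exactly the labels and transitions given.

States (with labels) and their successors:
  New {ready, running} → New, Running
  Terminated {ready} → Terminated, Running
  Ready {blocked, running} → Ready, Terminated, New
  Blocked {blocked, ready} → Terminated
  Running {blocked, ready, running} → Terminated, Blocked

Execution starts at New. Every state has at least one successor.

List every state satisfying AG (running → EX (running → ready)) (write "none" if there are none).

{New, Terminated, Ready, Blocked, Running}

States satisfying running → EX (running → ready): {New, Terminated, Ready, Blocked, Running}.
States satisfying AG (running → EX (running → ready)): {New, Terminated, Ready, Blocked, Running}.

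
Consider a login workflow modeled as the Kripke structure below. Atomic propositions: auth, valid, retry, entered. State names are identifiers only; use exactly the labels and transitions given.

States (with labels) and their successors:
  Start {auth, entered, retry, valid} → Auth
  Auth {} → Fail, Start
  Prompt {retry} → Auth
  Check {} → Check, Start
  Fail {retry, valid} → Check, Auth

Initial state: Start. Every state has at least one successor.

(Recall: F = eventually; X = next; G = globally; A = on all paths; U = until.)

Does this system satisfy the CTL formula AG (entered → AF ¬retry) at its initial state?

Holds

States satisfying entered → AF ¬retry: {Start, Auth, Prompt, Check, Fail}.
States satisfying AG (entered → AF ¬retry): {Start, Auth, Prompt, Check, Fail}.
Every state reachable from Start satisfies entered → AF ¬retry.
Start ∈ Sat(AG (entered → AF ¬retry)).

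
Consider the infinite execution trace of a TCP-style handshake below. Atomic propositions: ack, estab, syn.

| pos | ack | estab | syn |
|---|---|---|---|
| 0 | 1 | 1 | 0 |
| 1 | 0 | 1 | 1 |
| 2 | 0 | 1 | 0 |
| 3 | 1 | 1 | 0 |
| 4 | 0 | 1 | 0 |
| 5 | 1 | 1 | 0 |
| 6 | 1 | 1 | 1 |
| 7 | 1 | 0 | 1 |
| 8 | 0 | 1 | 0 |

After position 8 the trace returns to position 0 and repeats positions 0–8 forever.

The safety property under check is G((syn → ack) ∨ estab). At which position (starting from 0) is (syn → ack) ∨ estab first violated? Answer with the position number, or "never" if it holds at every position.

(syn → ack) ∨ estab holds at every position 0..8, and those are all the positions the trace ever visits, so the invariant G((syn → ack) ∨ estab) is never violated.

never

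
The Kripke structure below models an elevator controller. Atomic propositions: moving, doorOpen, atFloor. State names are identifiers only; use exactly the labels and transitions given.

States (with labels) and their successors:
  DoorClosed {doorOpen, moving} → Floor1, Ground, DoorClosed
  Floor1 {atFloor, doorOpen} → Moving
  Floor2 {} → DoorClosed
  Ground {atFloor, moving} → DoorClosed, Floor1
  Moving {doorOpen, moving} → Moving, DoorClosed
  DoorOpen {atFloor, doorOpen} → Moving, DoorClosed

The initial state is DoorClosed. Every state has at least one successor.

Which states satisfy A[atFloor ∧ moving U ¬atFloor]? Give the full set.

States satisfying atFloor ∧ moving: {Ground}.
States satisfying ¬atFloor: {DoorClosed, Floor2, Moving}.
States satisfying A[atFloor ∧ moving U ¬atFloor]: {DoorClosed, Floor2, Moving}.

{DoorClosed, Floor2, Moving}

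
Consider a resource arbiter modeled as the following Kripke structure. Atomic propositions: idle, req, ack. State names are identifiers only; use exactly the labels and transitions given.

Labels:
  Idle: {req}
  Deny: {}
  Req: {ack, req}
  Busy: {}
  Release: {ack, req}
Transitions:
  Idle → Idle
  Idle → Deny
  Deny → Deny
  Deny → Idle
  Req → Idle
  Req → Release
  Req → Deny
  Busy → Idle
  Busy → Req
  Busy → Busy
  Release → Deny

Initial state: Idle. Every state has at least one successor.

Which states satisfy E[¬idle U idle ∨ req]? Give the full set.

{Idle, Deny, Req, Busy, Release}

States satisfying ¬idle: {Idle, Deny, Req, Busy, Release}.
States satisfying idle ∨ req: {Idle, Req, Release}.
States satisfying E[¬idle U idle ∨ req]: {Idle, Deny, Req, Busy, Release}.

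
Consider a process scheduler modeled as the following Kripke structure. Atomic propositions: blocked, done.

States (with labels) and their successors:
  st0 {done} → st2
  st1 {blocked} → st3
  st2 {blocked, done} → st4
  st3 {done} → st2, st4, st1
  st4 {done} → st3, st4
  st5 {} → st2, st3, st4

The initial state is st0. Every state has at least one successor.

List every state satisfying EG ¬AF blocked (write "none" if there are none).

{st3, st4, st5}

States satisfying ¬AF blocked: {st3, st4, st5}.
States satisfying EG ¬AF blocked: {st3, st4, st5}.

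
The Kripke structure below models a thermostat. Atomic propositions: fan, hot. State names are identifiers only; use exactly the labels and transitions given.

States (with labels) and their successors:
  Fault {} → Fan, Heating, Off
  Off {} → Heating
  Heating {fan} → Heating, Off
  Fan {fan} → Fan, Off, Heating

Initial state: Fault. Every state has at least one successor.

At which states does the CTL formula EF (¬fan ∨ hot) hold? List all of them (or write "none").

{Fault, Off, Heating, Fan}

States satisfying ¬fan ∨ hot: {Fault, Off}.
States satisfying EF (¬fan ∨ hot): {Fault, Off, Heating, Fan}.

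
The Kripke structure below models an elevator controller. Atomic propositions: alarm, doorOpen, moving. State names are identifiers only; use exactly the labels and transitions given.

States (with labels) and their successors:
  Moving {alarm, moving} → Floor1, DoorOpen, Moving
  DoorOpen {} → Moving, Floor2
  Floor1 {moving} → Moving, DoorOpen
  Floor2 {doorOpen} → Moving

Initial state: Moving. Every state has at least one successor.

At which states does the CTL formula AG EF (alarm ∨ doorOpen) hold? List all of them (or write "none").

States satisfying EF (alarm ∨ doorOpen): {Moving, DoorOpen, Floor1, Floor2}.
States satisfying AG EF (alarm ∨ doorOpen): {Moving, DoorOpen, Floor1, Floor2}.

{Moving, DoorOpen, Floor1, Floor2}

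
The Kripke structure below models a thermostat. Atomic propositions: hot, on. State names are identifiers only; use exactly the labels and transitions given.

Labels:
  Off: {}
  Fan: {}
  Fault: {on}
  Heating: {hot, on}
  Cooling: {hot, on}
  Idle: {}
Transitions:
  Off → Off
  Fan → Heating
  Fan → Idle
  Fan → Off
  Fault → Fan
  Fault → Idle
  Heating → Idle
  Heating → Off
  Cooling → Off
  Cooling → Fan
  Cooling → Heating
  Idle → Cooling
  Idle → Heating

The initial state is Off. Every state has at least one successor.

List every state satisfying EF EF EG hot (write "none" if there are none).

none

States satisfying EF EG hot: ∅.
States satisfying EF EF EG hot: ∅.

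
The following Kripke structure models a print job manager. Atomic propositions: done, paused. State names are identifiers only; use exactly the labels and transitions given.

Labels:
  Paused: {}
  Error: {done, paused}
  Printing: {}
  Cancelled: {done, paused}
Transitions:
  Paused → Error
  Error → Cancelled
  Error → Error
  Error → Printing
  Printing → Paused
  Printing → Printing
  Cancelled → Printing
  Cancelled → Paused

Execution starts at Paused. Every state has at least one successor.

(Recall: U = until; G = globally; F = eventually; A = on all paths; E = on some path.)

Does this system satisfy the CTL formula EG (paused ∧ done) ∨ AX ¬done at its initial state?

States satisfying paused ∧ done: {Error, Cancelled}.
States satisfying EG (paused ∧ done): {Error}.
States satisfying ¬done: {Paused, Printing}.
States satisfying AX ¬done: {Printing, Cancelled}.
States satisfying EG (paused ∧ done) ∨ AX ¬done: {Error, Printing, Cancelled}.
Paused ∉ Sat(EG (paused ∧ done) ∨ AX ¬done).

Violated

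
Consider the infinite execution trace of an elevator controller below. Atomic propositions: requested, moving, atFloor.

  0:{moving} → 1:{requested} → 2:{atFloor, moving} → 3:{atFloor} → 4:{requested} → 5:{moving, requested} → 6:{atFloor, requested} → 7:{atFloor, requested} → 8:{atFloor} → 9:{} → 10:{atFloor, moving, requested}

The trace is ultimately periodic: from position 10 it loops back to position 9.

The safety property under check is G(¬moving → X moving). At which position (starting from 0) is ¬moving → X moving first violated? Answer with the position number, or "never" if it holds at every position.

3

Check ¬moving → X moving at each position in order: 0 ✓, 1 ✓, 2 ✓.
At position 3 the labels are {atFloor} and the next position 4 has {requested}, so ¬moving → X moving is false there. This is the first violation.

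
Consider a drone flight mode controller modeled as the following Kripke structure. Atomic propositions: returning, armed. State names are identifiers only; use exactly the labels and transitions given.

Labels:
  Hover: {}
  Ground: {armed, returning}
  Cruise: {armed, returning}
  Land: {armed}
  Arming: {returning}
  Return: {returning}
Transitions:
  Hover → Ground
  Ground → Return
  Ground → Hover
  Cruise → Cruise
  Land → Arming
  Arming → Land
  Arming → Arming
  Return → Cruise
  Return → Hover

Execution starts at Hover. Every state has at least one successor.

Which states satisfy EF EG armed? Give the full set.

States satisfying EG armed: {Cruise}.
States satisfying EF EG armed: {Hover, Ground, Cruise, Return}.

{Hover, Ground, Cruise, Return}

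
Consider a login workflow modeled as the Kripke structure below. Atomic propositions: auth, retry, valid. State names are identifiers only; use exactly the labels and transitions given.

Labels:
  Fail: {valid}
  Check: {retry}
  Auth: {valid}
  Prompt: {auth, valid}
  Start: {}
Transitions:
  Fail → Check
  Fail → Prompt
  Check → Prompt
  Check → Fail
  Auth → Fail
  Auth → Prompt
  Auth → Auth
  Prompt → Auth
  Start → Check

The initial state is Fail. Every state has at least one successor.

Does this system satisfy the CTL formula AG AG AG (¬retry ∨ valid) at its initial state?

States satisfying AG AG (¬retry ∨ valid): ∅.
States satisfying AG AG AG (¬retry ∨ valid): ∅.
Auth is reachable from Fail and violates AG AG (¬retry ∨ valid), so AG fails at Fail.
Fail ∉ Sat(AG AG AG (¬retry ∨ valid)).

Violated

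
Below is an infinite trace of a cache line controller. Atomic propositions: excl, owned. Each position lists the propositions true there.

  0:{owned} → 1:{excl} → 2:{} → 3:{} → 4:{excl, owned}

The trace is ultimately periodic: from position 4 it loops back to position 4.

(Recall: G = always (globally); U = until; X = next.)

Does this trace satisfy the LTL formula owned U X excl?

Satisfied

Walking from position 0: X excl first holds at position 0, and owned holds at every earlier position along the way, so owned U X excl holds.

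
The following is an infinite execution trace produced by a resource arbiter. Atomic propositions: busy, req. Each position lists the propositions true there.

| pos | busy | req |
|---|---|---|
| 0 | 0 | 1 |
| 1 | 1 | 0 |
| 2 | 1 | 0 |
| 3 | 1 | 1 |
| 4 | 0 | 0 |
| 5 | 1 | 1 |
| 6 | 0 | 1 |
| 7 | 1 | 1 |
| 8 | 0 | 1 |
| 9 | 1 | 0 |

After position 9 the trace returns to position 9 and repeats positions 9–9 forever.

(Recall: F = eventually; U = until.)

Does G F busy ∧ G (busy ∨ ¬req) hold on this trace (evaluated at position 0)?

No

F busy holds at every position 0..9, and those are all positions ever visited, so G F busy holds.
busy ∨ ¬req must hold at every position from 0 onward. It fails at position 0, so G (busy ∨ ¬req) is false.
At position 0: G F busy is true; G (busy ∨ ¬req) is false; so G F busy ∧ G (busy ∨ ¬req) is false.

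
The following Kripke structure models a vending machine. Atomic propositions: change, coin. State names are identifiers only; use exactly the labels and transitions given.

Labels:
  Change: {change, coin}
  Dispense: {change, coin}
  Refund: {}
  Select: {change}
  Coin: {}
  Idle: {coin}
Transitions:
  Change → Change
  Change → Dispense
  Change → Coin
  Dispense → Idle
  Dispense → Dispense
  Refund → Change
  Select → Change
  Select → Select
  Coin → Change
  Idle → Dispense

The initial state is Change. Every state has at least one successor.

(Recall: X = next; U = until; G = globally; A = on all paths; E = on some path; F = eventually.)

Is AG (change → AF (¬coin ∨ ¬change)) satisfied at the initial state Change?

States satisfying change → AF (¬coin ∨ ¬change): {Refund, Select, Coin, Idle}.
States satisfying AG (change → AF (¬coin ∨ ¬change)): ∅.
Change is reachable from Change and violates change → AF (¬coin ∨ ¬change), so AG fails at Change.
Change ∉ Sat(AG (change → AF (¬coin ∨ ¬change))).

Does not hold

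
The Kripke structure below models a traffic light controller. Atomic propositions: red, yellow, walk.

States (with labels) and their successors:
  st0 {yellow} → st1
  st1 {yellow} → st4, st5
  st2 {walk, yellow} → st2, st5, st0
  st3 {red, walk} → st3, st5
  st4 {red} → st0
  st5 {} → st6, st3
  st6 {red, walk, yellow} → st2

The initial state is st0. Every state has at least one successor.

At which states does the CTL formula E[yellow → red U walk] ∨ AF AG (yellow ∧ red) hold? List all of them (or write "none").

States satisfying yellow → red: {st3, st4, st5, st6}.
States satisfying walk: {st2, st3, st6}.
States satisfying E[yellow → red U walk]: {st2, st3, st5, st6}.
States satisfying AG (yellow ∧ red): ∅.
States satisfying AF AG (yellow ∧ red): ∅.
States satisfying E[yellow → red U walk] ∨ AF AG (yellow ∧ red): {st2, st3, st5, st6}.

{st2, st3, st5, st6}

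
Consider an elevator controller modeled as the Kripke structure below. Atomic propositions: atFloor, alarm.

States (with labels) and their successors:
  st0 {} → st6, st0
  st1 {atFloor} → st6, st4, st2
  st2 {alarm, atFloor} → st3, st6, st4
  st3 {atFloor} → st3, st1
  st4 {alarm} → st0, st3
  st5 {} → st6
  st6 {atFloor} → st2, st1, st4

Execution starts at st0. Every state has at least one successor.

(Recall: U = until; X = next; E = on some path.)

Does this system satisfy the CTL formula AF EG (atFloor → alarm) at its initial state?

Yes

States satisfying EG (atFloor → alarm): {st0, st2, st4}.
States satisfying AF EG (atFloor → alarm): {st0, st2, st4}.
st0 ∈ Sat(AF EG (atFloor → alarm)).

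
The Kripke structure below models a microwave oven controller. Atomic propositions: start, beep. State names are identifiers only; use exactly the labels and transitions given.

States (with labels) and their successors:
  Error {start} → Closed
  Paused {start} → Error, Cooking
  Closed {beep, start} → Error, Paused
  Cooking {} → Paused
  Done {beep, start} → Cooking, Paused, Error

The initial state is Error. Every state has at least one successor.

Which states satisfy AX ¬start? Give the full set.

States satisfying ¬start: {Cooking}.
States satisfying AX ¬start: ∅.

none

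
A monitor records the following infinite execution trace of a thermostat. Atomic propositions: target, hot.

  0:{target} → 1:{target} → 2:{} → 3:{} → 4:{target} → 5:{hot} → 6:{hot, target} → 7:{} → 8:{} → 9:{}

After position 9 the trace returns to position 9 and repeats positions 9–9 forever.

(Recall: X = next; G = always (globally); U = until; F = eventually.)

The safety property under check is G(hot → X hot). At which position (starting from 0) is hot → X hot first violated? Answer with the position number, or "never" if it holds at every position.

Check hot → X hot at each position in order: 0 ✓, 1 ✓, 2 ✓, 3 ✓, 4 ✓, 5 ✓.
At position 6 the labels are {hot, target} and the next position 7 has {}, so hot → X hot is false there. This is the first violation.

6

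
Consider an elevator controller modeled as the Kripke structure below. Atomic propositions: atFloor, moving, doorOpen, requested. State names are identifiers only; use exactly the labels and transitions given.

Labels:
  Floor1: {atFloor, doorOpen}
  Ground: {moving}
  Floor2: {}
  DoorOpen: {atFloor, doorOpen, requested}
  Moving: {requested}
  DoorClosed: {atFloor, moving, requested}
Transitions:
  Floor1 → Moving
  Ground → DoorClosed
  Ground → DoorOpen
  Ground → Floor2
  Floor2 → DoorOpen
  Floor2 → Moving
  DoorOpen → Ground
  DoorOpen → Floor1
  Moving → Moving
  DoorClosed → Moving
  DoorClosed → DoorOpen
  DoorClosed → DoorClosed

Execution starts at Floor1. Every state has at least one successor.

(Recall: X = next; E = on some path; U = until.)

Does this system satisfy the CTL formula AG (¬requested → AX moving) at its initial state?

Does not hold

States satisfying ¬requested → AX moving: {DoorOpen, Moving, DoorClosed}.
States satisfying AG (¬requested → AX moving): {Moving}.
Floor1 is reachable from Floor1 and violates ¬requested → AX moving, so AG fails at Floor1.
Floor1 ∉ Sat(AG (¬requested → AX moving)).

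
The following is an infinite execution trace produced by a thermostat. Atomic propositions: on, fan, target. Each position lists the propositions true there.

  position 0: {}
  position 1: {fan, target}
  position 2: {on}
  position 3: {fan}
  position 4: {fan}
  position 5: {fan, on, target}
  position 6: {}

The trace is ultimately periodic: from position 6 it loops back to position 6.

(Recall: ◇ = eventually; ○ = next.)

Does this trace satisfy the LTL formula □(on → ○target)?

Violated

on → ○target must hold at every position from 0 onward. It fails at position 2, so □(on → ○target) is false.
Positions where on holds: 2, 5.
Check ○target at each: 2→fails, 5→fails.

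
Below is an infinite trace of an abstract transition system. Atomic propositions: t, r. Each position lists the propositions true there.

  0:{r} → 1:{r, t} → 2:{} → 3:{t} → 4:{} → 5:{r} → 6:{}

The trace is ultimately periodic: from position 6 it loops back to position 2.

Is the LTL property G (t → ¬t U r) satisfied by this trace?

t → ¬t U r must hold at every position from 0 onward. It fails at position 3, so G (t → ¬t U r) is false.
Positions where t holds: 1, 3.
Check ¬t U r at each: 1→ok, 3→fails.

Violated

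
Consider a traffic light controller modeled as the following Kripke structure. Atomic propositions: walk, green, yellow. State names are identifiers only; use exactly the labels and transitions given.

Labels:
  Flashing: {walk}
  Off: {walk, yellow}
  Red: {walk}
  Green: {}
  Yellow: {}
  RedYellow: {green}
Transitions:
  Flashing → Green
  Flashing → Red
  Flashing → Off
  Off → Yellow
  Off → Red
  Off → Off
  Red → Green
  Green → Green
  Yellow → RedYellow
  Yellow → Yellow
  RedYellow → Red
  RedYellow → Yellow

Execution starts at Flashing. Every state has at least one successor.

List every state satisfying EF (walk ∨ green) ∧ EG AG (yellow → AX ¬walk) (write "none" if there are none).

{Red, Yellow, RedYellow}

States satisfying walk ∨ green: {Flashing, Off, Red, RedYellow}.
States satisfying EF (walk ∨ green): {Flashing, Off, Red, Yellow, RedYellow}.
States satisfying AG (yellow → AX ¬walk): {Red, Green, Yellow, RedYellow}.
States satisfying EG AG (yellow → AX ¬walk): {Red, Green, Yellow, RedYellow}.
States satisfying EF (walk ∨ green) ∧ EG AG (yellow → AX ¬walk): {Red, Yellow, RedYellow}.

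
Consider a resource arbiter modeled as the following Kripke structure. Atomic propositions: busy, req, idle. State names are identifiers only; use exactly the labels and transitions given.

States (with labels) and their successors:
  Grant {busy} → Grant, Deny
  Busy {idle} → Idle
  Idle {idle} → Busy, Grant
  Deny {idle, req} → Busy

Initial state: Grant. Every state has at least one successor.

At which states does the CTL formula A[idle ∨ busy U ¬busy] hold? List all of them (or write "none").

{Busy, Idle, Deny}

States satisfying idle ∨ busy: {Grant, Busy, Idle, Deny}.
States satisfying ¬busy: {Busy, Idle, Deny}.
States satisfying A[idle ∨ busy U ¬busy]: {Busy, Idle, Deny}.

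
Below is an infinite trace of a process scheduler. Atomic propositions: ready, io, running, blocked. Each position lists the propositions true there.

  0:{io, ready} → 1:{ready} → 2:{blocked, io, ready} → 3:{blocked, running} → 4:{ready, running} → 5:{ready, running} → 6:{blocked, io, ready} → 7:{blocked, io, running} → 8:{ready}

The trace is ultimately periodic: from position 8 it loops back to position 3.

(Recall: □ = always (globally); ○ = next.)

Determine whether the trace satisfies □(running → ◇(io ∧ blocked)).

running → ◇(io ∧ blocked) holds at every position 0..8, and those are all positions ever visited, so □(running → ◇(io ∧ blocked)) holds.
Positions where running holds: 3, 4, 5, 7.
Check ◇(io ∧ blocked) at each: 3→ok, 4→ok, 5→ok, 7→ok.

Holds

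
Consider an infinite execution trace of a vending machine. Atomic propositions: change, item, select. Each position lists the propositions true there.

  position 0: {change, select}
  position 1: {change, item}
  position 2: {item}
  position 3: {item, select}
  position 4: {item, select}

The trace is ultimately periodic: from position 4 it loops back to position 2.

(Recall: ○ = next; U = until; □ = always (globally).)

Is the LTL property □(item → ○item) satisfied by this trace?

Yes

item → ○item holds at every position 0..4, and those are all positions ever visited, so □(item → ○item) holds.
Positions where item holds: 1, 2, 3, 4.
Check ○item at each: 1→ok, 2→ok, 3→ok, 4→ok.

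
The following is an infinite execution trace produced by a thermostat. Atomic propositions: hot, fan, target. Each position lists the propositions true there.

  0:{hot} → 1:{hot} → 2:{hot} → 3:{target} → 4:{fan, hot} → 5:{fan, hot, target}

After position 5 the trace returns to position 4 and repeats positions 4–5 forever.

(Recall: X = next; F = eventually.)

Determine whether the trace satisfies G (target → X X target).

target → X X target holds at every position 0..5, and those are all positions ever visited, so G (target → X X target) holds.
Positions where target holds: 3, 5.
Check X X target at each: 3→ok, 5→ok.

Satisfied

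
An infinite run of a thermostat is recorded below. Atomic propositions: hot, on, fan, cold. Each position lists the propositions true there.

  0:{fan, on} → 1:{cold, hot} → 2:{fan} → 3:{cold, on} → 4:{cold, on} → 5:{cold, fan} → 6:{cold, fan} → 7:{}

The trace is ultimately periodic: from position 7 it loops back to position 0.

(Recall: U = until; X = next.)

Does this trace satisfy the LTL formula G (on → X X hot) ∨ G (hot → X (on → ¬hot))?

Yes

on → X X hot must hold at every position from 0 onward. It fails at position 0, so G (on → X X hot) is false.
Positions where on holds: 0, 3, 4.
Check X X hot at each: 0→fails, 3→fails, 4→fails.
hot → X (on → ¬hot) holds at every position 0..7, and those are all positions ever visited, so G (hot → X (on → ¬hot)) holds.
Positions where hot holds: 1.
Check X (on → ¬hot) at each: 1→ok.
At position 0: G (on → X X hot) is false; G (hot → X (on → ¬hot)) is true; so G (on → X X hot) ∨ G (hot → X (on → ¬hot)) is true.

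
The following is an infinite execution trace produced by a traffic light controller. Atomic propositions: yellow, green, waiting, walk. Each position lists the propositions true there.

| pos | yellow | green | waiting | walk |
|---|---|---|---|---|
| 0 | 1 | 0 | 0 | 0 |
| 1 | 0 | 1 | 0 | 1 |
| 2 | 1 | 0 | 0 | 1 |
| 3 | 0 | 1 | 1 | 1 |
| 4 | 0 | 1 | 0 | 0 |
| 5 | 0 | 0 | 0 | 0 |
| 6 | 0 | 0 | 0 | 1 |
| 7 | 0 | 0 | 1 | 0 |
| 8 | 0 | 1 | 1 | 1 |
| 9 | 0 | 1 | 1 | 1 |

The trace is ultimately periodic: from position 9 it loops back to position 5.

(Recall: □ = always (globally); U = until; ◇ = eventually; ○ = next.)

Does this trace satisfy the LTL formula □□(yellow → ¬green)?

Yes

□(yellow → ¬green) holds at every position 0..9, and those are all positions ever visited, so □□(yellow → ¬green) holds.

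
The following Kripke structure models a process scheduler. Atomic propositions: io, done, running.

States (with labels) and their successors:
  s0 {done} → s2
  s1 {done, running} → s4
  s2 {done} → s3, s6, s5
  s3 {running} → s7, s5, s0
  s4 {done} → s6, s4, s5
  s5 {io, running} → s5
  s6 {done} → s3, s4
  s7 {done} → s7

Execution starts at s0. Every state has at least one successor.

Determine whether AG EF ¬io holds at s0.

No

States satisfying EF ¬io: {s0, s1, s2, s3, s4, s6, s7}.
States satisfying AG EF ¬io: {s7}.
s5 is reachable from s0 and violates EF ¬io, so AG fails at s0.
s0 ∉ Sat(AG EF ¬io).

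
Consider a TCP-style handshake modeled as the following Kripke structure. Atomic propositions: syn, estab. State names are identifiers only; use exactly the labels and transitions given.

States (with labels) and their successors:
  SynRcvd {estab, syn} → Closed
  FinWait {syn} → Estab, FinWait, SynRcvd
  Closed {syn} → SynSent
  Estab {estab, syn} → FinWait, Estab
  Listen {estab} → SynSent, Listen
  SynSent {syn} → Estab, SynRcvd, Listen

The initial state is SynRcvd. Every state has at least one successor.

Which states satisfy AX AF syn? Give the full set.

{SynRcvd, FinWait, Closed, Estab}

States satisfying AF syn: {SynRcvd, FinWait, Closed, Estab, SynSent}.
States satisfying AX AF syn: {SynRcvd, FinWait, Closed, Estab}.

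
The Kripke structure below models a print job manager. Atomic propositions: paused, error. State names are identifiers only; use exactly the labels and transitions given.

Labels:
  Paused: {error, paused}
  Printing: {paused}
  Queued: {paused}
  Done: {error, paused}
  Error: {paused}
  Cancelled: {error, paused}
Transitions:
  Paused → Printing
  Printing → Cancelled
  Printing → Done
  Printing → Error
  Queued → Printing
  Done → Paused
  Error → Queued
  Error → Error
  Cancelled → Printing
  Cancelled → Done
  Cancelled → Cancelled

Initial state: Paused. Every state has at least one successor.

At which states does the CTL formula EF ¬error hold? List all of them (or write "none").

{Paused, Printing, Queued, Done, Error, Cancelled}

States satisfying ¬error: {Printing, Queued, Error}.
States satisfying EF ¬error: {Paused, Printing, Queued, Done, Error, Cancelled}.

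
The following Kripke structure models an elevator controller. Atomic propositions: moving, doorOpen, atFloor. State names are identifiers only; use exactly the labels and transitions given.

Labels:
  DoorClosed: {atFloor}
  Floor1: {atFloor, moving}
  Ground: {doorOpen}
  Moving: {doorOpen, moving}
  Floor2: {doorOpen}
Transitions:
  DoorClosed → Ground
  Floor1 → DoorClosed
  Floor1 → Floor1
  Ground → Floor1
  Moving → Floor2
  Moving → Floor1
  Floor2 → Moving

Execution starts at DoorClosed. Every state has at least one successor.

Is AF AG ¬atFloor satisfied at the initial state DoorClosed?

Does not hold

States satisfying AG ¬atFloor: ∅.
States satisfying AF AG ¬atFloor: ∅.
There is a path from DoorClosed along which AG ¬atFloor never holds.
DoorClosed ∉ Sat(AF AG ¬atFloor).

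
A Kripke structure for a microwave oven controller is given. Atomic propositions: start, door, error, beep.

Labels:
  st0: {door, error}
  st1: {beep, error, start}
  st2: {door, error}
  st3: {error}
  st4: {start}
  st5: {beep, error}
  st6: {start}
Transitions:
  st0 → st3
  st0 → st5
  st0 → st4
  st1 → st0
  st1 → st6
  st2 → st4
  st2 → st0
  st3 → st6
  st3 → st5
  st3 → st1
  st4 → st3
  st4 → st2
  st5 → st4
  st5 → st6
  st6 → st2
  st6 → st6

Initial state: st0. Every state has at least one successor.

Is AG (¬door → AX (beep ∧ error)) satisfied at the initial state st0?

Does not hold

States satisfying ¬door → AX (beep ∧ error): {st0, st2}.
States satisfying AG (¬door → AX (beep ∧ error)): ∅.
st1 is reachable from st0 and violates ¬door → AX (beep ∧ error), so AG fails at st0.
st0 ∉ Sat(AG (¬door → AX (beep ∧ error))).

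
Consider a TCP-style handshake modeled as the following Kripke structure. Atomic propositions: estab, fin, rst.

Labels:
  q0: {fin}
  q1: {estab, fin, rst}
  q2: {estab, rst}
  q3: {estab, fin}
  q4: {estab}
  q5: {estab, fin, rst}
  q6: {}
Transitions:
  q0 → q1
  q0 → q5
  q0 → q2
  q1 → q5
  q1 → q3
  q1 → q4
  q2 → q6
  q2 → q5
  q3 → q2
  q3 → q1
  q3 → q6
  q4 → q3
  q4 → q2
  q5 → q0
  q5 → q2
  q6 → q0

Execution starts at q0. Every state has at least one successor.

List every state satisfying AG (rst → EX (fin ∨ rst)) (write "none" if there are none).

{q0, q1, q2, q3, q4, q5, q6}

States satisfying rst → EX (fin ∨ rst): {q0, q1, q2, q3, q4, q5, q6}.
States satisfying AG (rst → EX (fin ∨ rst)): {q0, q1, q2, q3, q4, q5, q6}.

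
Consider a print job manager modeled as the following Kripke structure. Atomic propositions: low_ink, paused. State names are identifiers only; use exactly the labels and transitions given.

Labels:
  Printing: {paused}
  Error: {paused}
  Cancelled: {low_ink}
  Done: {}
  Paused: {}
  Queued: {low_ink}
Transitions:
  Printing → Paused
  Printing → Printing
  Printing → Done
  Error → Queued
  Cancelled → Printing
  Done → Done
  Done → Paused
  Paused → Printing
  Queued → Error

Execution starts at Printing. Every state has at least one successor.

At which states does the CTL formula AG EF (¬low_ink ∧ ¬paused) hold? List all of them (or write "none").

States satisfying EF (¬low_ink ∧ ¬paused): {Printing, Cancelled, Done, Paused}.
States satisfying AG EF (¬low_ink ∧ ¬paused): {Printing, Cancelled, Done, Paused}.

{Printing, Cancelled, Done, Paused}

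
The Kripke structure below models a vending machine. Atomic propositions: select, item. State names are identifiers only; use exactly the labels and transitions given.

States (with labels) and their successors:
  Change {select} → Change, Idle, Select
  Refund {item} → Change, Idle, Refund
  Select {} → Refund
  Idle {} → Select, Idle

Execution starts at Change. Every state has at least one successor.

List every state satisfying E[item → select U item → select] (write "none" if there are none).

States satisfying item → select: {Change, Select, Idle}.
States satisfying E[item → select U item → select]: {Change, Select, Idle}.

{Change, Select, Idle}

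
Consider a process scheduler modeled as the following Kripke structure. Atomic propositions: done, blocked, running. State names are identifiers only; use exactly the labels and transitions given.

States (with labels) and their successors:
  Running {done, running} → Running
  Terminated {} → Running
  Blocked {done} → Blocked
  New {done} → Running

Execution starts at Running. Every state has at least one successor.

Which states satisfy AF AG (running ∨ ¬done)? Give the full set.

{Running, Terminated, New}

States satisfying AG (running ∨ ¬done): {Running, Terminated}.
States satisfying AF AG (running ∨ ¬done): {Running, Terminated, New}.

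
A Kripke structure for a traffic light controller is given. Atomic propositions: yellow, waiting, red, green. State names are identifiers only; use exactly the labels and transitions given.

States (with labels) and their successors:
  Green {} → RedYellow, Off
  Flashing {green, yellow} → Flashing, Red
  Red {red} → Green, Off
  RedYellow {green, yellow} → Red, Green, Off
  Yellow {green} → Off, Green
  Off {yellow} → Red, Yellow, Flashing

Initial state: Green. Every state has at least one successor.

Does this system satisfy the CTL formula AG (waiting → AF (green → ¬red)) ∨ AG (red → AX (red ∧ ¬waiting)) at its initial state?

Holds

States satisfying waiting → AF (green → ¬red): {Green, Flashing, Red, RedYellow, Yellow, Off}.
States satisfying AG (waiting → AF (green → ¬red)): {Green, Flashing, Red, RedYellow, Yellow, Off}.
States satisfying red → AX (red ∧ ¬waiting): {Green, Flashing, RedYellow, Yellow, Off}.
States satisfying AG (red → AX (red ∧ ¬waiting)): ∅.
States satisfying AG (waiting → AF (green → ¬red)) ∨ AG (red → AX (red ∧ ¬waiting)): {Green, Flashing, Red, RedYellow, Yellow, Off}.
Green ∈ Sat(AG (waiting → AF (green → ¬red)) ∨ AG (red → AX (red ∧ ¬waiting))).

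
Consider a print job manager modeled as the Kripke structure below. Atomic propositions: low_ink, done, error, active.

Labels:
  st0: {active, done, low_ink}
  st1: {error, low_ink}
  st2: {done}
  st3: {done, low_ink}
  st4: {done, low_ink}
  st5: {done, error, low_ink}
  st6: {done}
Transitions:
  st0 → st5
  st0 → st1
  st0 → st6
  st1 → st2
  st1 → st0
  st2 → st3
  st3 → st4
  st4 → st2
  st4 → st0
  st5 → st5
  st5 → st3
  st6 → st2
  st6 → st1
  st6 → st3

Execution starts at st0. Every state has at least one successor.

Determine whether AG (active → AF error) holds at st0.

States satisfying active → AF error: {st1, st2, st3, st4, st5, st6}.
States satisfying AG (active → AF error): ∅.
st0 is reachable from st0 and violates active → AF error, so AG fails at st0.
st0 ∉ Sat(AG (active → AF error)).

No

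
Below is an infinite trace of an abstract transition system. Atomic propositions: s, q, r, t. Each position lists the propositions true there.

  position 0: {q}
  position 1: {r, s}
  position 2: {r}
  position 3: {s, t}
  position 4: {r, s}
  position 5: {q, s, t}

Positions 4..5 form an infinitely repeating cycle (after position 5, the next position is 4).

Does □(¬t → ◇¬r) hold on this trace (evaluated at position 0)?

Yes

¬t → ◇¬r holds at every position 0..5, and those are all positions ever visited, so □(¬t → ◇¬r) holds.
Positions where ¬t holds: 0, 1, 2, 4.
Check ◇¬r at each: 0→ok, 1→ok, 2→ok, 4→ok.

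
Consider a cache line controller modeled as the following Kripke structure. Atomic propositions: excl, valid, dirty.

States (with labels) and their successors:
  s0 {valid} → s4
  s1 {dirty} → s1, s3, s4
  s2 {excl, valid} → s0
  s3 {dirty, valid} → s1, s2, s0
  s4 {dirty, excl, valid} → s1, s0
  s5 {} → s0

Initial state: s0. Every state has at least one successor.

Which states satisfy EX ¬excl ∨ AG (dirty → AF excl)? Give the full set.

States satisfying ¬excl: {s0, s1, s3, s5}.
States satisfying EX ¬excl: {s1, s2, s3, s4, s5}.
States satisfying dirty → AF excl: {s0, s2, s4, s5}.
States satisfying AG (dirty → AF excl): ∅.
States satisfying EX ¬excl ∨ AG (dirty → AF excl): {s1, s2, s3, s4, s5}.

{s1, s2, s3, s4, s5}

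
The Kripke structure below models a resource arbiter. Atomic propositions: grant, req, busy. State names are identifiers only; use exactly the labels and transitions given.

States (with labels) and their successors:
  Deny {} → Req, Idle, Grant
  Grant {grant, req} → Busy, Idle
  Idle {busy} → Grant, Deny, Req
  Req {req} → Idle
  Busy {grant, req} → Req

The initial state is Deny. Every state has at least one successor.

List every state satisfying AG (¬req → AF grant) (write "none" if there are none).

States satisfying ¬req → AF grant: {Grant, Req, Busy}.
States satisfying AG (¬req → AF grant): ∅.

none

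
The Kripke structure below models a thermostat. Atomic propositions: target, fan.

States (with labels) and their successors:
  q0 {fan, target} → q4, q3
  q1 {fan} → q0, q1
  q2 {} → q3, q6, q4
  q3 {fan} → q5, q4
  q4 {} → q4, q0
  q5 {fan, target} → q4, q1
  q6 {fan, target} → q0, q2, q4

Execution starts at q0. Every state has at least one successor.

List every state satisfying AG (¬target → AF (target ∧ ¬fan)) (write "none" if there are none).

none

States satisfying ¬target → AF (target ∧ ¬fan): {q0, q5, q6}.
States satisfying AG (¬target → AF (target ∧ ¬fan)): ∅.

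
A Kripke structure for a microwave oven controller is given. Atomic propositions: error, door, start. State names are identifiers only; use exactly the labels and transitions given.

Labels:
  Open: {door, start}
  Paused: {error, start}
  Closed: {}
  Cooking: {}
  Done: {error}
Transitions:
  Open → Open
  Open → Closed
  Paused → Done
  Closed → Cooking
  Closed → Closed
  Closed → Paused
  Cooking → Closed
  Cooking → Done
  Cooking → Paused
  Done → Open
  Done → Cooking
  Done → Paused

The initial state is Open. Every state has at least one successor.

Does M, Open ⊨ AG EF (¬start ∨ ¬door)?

States satisfying EF (¬start ∨ ¬door): {Open, Paused, Closed, Cooking, Done}.
States satisfying AG EF (¬start ∨ ¬door): {Open, Paused, Closed, Cooking, Done}.
Every state reachable from Open satisfies EF (¬start ∨ ¬door).
Open ∈ Sat(AG EF (¬start ∨ ¬door)).

Holds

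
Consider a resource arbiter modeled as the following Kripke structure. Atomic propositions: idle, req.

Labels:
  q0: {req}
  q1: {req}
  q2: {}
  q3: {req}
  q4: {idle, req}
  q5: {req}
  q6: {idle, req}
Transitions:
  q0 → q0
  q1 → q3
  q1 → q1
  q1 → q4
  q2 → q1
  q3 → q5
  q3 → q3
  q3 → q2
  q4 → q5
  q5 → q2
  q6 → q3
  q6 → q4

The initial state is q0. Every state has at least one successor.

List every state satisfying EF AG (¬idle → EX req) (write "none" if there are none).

{q0}

States satisfying AG (¬idle → EX req): {q0}.
States satisfying EF AG (¬idle → EX req): {q0}.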